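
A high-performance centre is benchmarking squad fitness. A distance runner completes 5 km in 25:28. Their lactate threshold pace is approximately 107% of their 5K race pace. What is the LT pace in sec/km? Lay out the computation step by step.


Convert to seconds: 25 min 28 s = 1528 s
Pace per km = 1528 / 5 = 305.6 s/km
LT pace = 305.6 * 1.07 = 326.99 s/km

326.99 s/km


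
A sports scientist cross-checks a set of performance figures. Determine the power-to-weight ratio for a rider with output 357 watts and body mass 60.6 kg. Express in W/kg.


P/W = 357 / 60.6 = 5.891 W/kg

5.891 W/kg


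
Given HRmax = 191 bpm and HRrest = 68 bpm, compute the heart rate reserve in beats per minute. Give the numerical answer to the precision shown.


Heart rate reserve = maximum HR minus resting HR
HRR = 191 - 68 = 123 bpm

123 bpm


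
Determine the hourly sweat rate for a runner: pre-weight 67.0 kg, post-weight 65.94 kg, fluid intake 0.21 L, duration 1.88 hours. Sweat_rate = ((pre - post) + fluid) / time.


Mass lost = 67.0 - 65.94 = 1.06 kg
Add fluid consumed: 1.06 + 0.21 = 1.27 L total sweat
Sweat rate = 1.27 / 1.88 = 0.676 L/h

0.676 L/h


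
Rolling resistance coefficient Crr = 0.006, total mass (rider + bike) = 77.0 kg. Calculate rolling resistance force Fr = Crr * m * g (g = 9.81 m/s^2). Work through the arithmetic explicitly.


Fr = Crr * m * g
= 0.006 * 77.0 * 9.81
= 4.532 N

4.532 N


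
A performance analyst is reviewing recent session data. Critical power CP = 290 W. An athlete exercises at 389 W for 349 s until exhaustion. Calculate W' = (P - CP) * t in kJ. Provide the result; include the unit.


P - CP = 389 - 290 = 99 W
W' = 99 * 349 = 34551 J
= 34551 / 1000 = 34.551 kJ

34.551 kJ


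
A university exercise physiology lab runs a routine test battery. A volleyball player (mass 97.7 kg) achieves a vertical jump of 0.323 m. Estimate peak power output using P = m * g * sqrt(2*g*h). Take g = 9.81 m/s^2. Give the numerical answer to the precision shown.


2 * g * h = 2 * 9.81 * 0.323 = 6.33726
sqrt(6.33726) = 2.517392 m/s
P = 97.7 * 9.81 * 2.517392 = 2412.76 W

2412.76 W


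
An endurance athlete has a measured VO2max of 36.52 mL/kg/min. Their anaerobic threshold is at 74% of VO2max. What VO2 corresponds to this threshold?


Anaerobic threshold VO2 = VO2max * 74%
= 36.52 * 0.74
= 27.02 mL/kg/min

27.02 mL/kg/min


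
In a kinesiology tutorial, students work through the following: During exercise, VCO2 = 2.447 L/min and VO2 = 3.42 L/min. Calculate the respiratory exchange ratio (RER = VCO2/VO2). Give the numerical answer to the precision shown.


RER = VCO2 / VO2
= 2.447 / 3.42
= 0.7155

0.7155


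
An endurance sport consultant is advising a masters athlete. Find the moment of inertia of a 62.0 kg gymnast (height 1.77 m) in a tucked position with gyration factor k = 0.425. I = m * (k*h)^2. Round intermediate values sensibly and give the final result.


Radius of gyration = 0.425 * 1.77 = 0.75225 m
I = 62.0 * 0.75225^2
= 62.0 * 0.56588
= 35.085 kg*m^2

35.085 kg*m^2


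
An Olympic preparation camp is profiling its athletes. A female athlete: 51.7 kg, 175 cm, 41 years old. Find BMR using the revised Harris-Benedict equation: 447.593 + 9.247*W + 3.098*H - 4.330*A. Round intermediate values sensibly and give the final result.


Intercept = 447.593
Weight contribution = 9.247 * 51.7 = 478.0699
Height contribution = 3.098 * 175 = 542.15
Age contribution = 4.33 * 41 = 177.53
BMR = 447.593 + 478.0699 + 542.15 - 177.53
= 1290.28 kcal/day

1290.28 kcal/day


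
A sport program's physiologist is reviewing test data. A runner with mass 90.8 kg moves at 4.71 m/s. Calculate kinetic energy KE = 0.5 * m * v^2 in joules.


v^2 = 4.71^2 = 22.1841
KE = 0.5 * 90.8 * 22.1841
= 1007.16 J

1007.16 J


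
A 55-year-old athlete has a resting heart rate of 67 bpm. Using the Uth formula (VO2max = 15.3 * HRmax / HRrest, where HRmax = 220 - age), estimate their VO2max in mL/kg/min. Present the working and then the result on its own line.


HRmax = 220 - 55 = 165 bpm
Ratio = HRmax / HRrest = 165 / 67 = 2.4627
VO2max = 15.3 * 2.4627 = 37.68 mL/kg/min

37.68 mL/kg/min


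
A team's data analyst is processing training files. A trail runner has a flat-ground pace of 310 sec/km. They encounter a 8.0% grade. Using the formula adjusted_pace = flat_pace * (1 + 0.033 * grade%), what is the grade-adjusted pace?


Grade factor = 1 + 0.033 * 8.0 = 1.264
Adjusted = 310 * 1.264 = 391.84 sec/km

391.84 s/km


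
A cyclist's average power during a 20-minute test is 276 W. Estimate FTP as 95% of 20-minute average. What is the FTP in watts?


FTP = 20-min power * 0.95
= 276 * 0.95
= 262.2 W

262.2 W


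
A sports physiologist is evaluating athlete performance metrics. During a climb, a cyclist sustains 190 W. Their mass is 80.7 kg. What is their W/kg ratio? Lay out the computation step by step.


Power-to-weight = 190 W / 80.7 kg
= 2.354 W/kg

2.354 W/kg


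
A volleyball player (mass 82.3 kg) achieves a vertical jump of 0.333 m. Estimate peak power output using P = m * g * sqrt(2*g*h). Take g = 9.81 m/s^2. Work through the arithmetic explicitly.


2 * g * h = 2 * 9.81 * 0.333 = 6.53346
sqrt(6.53346) = 2.556063 m/s
P = 82.3 * 9.81 * 2.556063 = 2063.67 W

2063.67 W


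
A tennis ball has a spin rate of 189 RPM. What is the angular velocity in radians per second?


Convert RPM to rad/s: multiply by 2*pi and divide by 60
omega = 189 * 2 * pi / 60
= 19.792 rad/s

19.792 rad/s


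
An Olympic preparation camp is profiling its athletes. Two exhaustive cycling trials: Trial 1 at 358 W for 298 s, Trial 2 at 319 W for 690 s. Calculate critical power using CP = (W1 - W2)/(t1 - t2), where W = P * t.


W1 = 358 * 298 = 106684 J
W2 = 319 * 690 = 220110 J
CP = (106684 - 220110) / (298 - 690)
= -113426 / -392
= 289.35 W

289.35 W


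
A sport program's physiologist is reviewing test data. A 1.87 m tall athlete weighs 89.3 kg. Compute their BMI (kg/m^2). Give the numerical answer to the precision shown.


height^2 = 3.4969 m^2
BMI = 89.3 / 3.4969 = 25.54 kg/m^2

25.54 kg/m^2


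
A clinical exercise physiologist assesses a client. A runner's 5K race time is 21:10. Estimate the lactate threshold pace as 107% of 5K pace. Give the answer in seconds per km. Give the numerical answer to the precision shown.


Total race time = 21*60 + 10 = 1270 seconds
5K pace = 1270 / 5 = 254.0 sec/km
LT pace = 254.0 * 1.07 = 271.78 sec/km

271.78 s/km


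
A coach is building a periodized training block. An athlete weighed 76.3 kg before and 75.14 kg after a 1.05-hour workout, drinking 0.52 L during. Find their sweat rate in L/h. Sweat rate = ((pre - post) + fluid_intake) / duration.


Body mass change = 1.16 kg
Total sweat loss = 1.16 + 0.52 = 1.68 L
Rate = 1.68 / 1.05 = 1.6 L/h

1.6 L/h


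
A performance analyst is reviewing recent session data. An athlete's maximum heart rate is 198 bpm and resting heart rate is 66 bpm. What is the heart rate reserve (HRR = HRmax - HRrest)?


HRR = HRmax - HRrest
= 198 - 66
= 132 bpm

132 bpm


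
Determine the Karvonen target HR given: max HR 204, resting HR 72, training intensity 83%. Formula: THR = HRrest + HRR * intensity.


HRR = HRmax - HRrest = 204 - 72 = 132
THR = 72 + 132 * 0.83
= 181.56 bpm

181.56 bpm


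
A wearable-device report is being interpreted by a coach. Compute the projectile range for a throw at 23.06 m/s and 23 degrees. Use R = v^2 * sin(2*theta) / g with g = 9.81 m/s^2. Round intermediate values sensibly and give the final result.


Two times the angle = 46 degrees
sin(46) = 0.71934
R = 531.7636 * 0.71934 / 9.81 = 38.993 m

38.993 m


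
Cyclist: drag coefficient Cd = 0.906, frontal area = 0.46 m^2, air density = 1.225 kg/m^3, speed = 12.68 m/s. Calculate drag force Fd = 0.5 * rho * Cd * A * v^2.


v^2 = 12.68^2 = 160.7824
Fd = 0.5 * 1.225 * 0.906 * 0.46 * 160.7824
= 41.042 N

41.042 N


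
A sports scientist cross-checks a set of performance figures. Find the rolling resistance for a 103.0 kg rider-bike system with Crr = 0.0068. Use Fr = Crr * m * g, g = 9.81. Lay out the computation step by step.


m * g = 103.0 * 9.81 = 1010.43 N
Fr = 0.0068 * 1010.43 = 6.871 N

6.871 N


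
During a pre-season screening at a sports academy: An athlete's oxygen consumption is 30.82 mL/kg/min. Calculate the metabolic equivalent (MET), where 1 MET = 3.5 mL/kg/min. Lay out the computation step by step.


MET = VO2 / 3.5
= 30.82 / 3.5
= 8.81 METs

8.81 METs


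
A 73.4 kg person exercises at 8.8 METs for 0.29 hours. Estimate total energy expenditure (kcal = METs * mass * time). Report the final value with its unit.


Energy = METs * mass(kg) * time(h)
= 8.8 * 73.4 * 0.29
= 187.32 kcal

187.32 kcal


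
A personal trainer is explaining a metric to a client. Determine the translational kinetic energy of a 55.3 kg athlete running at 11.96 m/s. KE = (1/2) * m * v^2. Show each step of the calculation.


KE = 0.5 * m * v^2
= 0.5 * 55.3 * 11.96^2
= 0.5 * 55.3 * 143.0416
= 3955.1 J

3955.1 J


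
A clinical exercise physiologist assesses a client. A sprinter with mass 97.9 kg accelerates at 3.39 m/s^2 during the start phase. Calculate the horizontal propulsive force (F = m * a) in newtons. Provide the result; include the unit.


F = m * a
= 97.9 * 3.39
= 331.88 N

331.88 N


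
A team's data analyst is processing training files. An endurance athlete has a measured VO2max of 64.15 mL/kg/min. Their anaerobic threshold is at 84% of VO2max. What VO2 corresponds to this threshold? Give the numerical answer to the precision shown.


Anaerobic threshold VO2 = VO2max * 84%
= 64.15 * 0.84
= 53.89 mL/kg/min

53.89 mL/kg/min


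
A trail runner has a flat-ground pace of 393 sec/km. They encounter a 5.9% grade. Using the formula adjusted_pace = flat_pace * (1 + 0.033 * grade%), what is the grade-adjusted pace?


Grade factor = 1 + 0.033 * 5.9 = 1.1947
Adjusted = 393 * 1.1947 = 469.52 sec/km

469.52 s/km


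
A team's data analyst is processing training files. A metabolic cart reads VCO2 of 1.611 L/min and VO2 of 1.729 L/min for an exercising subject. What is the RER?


RER = VCO2 / VO2 = 1.611 / 1.729 = 0.9318

0.9318


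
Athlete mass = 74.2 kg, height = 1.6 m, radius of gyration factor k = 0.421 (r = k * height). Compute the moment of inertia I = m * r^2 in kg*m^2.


r = k * height = 0.421 * 1.6 = 0.6736 m
r^2 = 0.6736^2 = 0.453737
I = 74.2 * 0.453737 = 33.667 kg*m^2

33.667 kg*m^2


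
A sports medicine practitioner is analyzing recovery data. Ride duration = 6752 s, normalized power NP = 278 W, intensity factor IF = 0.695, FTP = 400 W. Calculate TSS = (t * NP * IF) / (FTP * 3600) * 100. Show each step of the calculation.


Numerator = 6752 * 278 * 0.695 = 1304553.92
Denominator = 400 * 3600 = 1440000
TSS = 1304553.92 / 1440000 * 100
= 90.59

90.59 TSS


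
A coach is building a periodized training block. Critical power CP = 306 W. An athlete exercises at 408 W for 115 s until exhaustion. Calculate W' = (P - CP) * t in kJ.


P - CP = 408 - 306 = 102 W
W' = 102 * 115 = 11730 J
= 11730 / 1000 = 11.73 kJ

11.73 kJ


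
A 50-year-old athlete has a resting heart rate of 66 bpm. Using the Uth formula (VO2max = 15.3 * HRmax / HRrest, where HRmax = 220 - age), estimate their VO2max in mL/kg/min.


HRmax = 220 - 50 = 170 bpm
Ratio = HRmax / HRrest = 170 / 66 = 2.5758
VO2max = 15.3 * 2.5758 = 39.41 mL/kg/min

39.41 mL/kg/min


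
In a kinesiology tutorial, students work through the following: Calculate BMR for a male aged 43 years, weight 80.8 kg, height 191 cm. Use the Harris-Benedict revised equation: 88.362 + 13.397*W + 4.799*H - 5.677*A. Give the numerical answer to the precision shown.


Substituting values:
W term = 13.397 * 80.8 = 1082.4776
H term = 4.799 * 191 = 916.609
A term = 5.677 * 43 = 244.111
BMR = 1843.34 kcal/day

1843.34 kcal/day


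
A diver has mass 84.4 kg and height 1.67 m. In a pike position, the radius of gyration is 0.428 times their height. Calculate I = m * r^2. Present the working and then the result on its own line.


r = 0.428 * 1.67 = 0.71476 m
I = m * r^2 = 84.4 * 0.510882 = 43.118 kg*m^2

43.118 kg*m^2


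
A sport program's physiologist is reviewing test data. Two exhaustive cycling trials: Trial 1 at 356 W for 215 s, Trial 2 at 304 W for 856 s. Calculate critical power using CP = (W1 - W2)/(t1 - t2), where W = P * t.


W1 = 356 * 215 = 76540 J
W2 = 304 * 856 = 260224 J
CP = (76540 - 260224) / (215 - 856)
= -183684 / -641
= 286.56 W

286.56 W


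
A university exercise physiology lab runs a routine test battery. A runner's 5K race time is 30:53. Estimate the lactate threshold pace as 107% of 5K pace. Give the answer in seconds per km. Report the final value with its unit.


Total race time = 30*60 + 53 = 1853 seconds
5K pace = 1853 / 5 = 370.6 sec/km
LT pace = 370.6 * 1.07 = 396.54 sec/km

396.54 s/km


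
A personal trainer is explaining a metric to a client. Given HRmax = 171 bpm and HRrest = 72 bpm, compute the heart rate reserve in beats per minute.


Heart rate reserve = maximum HR minus resting HR
HRR = 171 - 72 = 99 bpm

99 bpm


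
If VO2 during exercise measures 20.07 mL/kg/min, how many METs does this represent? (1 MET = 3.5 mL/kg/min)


METs = VO2 / 3.5 = 20.07 / 3.5 = 5.73

5.73 METs


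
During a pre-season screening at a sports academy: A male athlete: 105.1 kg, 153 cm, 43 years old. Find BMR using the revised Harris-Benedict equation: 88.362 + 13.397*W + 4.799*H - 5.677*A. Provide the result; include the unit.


Intercept = 88.362
Weight contribution = 13.397 * 105.1 = 1408.0247
Height contribution = 4.799 * 153 = 734.247
Age contribution = 5.677 * 43 = 244.111
BMR = 88.362 + 1408.0247 + 734.247 - 244.111
= 1986.52 kcal/day

1986.52 kcal/day


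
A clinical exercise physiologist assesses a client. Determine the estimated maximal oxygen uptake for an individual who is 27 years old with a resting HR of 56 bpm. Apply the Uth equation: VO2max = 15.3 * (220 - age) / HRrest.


HRmax = 220 - 27 = 193
VO2max = 15.3 * (193 / 56)
= 15.3 * 3.4464
= 52.73 mL/kg/min

52.73 mL/kg/min


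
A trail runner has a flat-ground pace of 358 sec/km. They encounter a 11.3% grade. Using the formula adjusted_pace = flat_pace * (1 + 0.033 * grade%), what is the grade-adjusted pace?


Grade factor = 1 + 0.033 * 11.3 = 1.3729
Adjusted = 358 * 1.3729 = 491.5 sec/km

491.5 s/km


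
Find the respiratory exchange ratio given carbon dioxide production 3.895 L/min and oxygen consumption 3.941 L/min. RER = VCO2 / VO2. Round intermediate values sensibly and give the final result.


VCO2 = 3.895 L/min
VO2 = 3.941 L/min
RER = 3.895 / 3.941 = 0.9883

0.9883


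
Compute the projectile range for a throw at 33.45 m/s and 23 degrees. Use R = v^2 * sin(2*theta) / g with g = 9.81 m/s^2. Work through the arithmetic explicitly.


Two times the angle = 46 degrees
sin(46) = 0.71934
R = 1118.9025 * 0.71934 / 9.81 = 82.046 m

82.046 m


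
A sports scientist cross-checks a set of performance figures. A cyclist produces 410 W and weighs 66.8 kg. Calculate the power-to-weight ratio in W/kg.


P/W = power / mass
= 410 / 66.8
= 6.138 W/kg

6.138 W/kg


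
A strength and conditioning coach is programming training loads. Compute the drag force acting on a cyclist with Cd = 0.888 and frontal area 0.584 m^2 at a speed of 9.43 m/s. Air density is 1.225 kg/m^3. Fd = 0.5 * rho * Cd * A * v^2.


Step 1: v^2 = 88.9249
Step 2: Fd = 0.5 * 1.225 * 0.888 * 0.584 * 88.9249
= 28.246 N

28.246 N


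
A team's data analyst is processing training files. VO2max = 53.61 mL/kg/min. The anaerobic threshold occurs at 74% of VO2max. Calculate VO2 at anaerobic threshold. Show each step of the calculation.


AT fraction = 74 / 100 = 0.74
AT VO2 = 53.61 * 0.74
= 39.67 mL/kg/min

39.67 mL/kg/min


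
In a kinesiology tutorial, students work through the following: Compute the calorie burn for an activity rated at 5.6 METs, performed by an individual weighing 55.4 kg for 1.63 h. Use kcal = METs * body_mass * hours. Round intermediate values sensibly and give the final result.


Product of METs and mass = 5.6 * 55.4 = 310.24
Total kcal = 310.24 * 1.63 = 505.69 kcal

505.69 kcal


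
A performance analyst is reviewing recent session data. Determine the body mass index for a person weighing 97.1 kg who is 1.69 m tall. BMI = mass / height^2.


BMI = mass / height^2
= 97.1 / 1.69^2
= 97.1 / 2.8561
= 34.0 kg/m^2

34.0 kg/m^2


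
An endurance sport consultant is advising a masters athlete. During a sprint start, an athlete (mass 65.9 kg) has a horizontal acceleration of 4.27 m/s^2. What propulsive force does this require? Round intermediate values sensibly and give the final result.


Propulsive force = mass * acceleration
= 65.9 kg * 4.27 m/s^2
= 281.39 N

281.39 N


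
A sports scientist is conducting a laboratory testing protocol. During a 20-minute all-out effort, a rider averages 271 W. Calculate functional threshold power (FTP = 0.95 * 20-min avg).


FTP = 0.95 * 271
= 257.45 W

257.45 W


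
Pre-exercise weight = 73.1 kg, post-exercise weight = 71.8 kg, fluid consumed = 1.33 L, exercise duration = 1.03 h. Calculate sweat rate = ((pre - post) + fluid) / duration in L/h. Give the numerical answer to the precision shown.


Weight loss = 73.1 - 71.8 = 1.3 kg (approx L)
Total sweat = 1.3 + 1.33 = 2.63 L
Sweat rate = 2.63 / 1.03 = 2.553 L/h

2.553 L/h


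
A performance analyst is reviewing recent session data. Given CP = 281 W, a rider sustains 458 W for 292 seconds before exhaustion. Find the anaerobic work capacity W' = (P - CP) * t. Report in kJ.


Excess power = 458 - 281 = 177 W
Work above CP = 177 * 292 = 51684 J
W' = 51.684 kJ

51.684 kJ


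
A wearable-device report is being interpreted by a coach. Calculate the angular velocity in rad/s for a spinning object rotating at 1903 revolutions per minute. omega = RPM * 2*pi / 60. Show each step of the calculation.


omega = RPM * 2*pi / 60
= 1903 * 6.28318531 / 60
= 199.282 rad/s

199.282 rad/s


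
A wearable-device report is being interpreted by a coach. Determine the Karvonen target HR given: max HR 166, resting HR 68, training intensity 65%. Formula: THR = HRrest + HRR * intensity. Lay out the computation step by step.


HRR = HRmax - HRrest = 166 - 68 = 98
THR = 68 + 98 * 0.65
= 131.7 bpm

131.7 bpm


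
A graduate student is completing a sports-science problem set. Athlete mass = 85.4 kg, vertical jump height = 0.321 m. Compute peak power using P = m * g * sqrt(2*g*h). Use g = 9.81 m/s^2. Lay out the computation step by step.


sqrt(2 * 9.81 * 0.321) = sqrt(6.29802) = 2.509586 m/s
P = 85.4 * 9.81 * 2.509586
= 2102.47 W

2102.47 W


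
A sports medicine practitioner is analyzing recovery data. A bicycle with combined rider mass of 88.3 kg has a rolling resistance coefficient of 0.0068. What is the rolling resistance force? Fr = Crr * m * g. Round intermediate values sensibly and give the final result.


Fr = 0.0068 * 88.3 * 9.81
= 0.60044 * 9.81
= 5.89 N

5.89 N


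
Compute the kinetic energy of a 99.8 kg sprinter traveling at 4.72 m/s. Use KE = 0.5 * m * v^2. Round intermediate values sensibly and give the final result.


Velocity squared = 22.2784
KE = 0.5 * 99.8 * 22.2784 = 1111.69 J

1111.69 J


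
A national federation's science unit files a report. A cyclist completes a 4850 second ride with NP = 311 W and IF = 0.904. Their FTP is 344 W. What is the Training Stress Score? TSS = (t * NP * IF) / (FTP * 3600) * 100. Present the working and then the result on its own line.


t * NP * IF = 4850 * 311 * 0.904 = 1363548.4
FTP * 3600 = 1238400
TSS = (1363548.4 / 1238400) * 100 = 110.11

110.11 TSS


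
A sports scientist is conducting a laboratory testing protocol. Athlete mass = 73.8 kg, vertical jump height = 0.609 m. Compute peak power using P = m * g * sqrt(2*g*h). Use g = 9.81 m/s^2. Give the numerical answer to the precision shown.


sqrt(2 * 9.81 * 0.609) = sqrt(11.94858) = 3.456672 m/s
P = 73.8 * 9.81 * 3.456672
= 2502.55 W

2502.55 W


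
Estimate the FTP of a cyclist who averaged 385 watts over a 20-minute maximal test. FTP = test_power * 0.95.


FTP = 385 * 0.95 = 365.75 W

365.75 W


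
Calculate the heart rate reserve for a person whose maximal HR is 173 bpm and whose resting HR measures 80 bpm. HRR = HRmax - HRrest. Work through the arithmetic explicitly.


HRmax = 173 bpm
HRrest = 80 bpm
HRR = 173 - 80 = 93 bpm

93 bpm


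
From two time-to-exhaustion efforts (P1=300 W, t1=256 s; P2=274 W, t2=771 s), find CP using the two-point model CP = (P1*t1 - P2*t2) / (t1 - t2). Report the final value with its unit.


Work in trial 1 = 76800 J
Work in trial 2 = 211254 J
Delta work = -134454 J
Delta time = -515 s
CP = -134454 / -515 = 261.08 W

261.08 W


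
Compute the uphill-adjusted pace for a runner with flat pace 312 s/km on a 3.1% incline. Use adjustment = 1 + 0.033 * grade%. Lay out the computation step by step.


Adjustment factor = 1 + 0.033 * 3.1 = 1.1023
Grade-adjusted pace = 312 * 1.1023 = 343.92 s/km

343.92 s/km


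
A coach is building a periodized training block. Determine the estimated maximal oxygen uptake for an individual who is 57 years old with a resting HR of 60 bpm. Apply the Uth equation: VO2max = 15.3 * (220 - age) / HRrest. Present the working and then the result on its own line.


HRmax = 220 - 57 = 163
VO2max = 15.3 * (163 / 60)
= 15.3 * 2.7167
= 41.57 mL/kg/min

41.57 mL/kg/min


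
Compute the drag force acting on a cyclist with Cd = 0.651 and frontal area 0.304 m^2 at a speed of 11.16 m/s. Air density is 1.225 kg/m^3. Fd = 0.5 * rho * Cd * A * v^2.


Step 1: v^2 = 124.5456
Step 2: Fd = 0.5 * 1.225 * 0.651 * 0.304 * 124.5456
= 15.097 N

15.097 N


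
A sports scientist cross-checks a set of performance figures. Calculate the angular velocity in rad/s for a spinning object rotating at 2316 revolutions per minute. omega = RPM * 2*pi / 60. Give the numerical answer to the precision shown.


omega = RPM * 2*pi / 60
= 2316 * 6.28318531 / 60
= 242.531 rad/s

242.531 rad/s


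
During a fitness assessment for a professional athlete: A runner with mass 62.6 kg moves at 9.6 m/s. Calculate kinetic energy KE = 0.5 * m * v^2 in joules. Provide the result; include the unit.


v^2 = 9.6^2 = 92.16
KE = 0.5 * 62.6 * 92.16
= 2884.61 J

2884.61 J


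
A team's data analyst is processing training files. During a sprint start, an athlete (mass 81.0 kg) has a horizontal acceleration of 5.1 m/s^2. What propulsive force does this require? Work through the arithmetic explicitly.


Propulsive force = mass * acceleration
= 81.0 kg * 5.1 m/s^2
= 413.1 N

413.1 N


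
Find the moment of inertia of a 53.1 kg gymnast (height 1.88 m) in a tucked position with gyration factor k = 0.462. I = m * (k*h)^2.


Radius of gyration = 0.462 * 1.88 = 0.86856 m
I = 53.1 * 0.86856^2
= 53.1 * 0.754396
= 40.058 kg*m^2

40.058 kg*m^2


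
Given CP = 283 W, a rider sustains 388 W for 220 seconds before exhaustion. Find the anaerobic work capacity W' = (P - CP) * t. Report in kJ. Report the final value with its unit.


Excess power = 388 - 283 = 105 W
Work above CP = 105 * 220 = 23100 J
W' = 23.1 kJ

23.1 kJ


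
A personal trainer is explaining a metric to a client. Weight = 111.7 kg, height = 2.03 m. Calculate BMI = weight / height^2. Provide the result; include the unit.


height^2 = 2.03^2 = 4.1209
BMI = 111.7 / 4.1209 = 27.11 kg/m^2

27.11 kg/m^2


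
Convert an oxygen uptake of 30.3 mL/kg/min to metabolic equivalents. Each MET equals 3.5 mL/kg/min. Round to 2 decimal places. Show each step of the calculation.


One MET = 3.5 mL/kg/min
Number of METs = 30.3 / 3.5
= 8.66 METs

8.66 METs


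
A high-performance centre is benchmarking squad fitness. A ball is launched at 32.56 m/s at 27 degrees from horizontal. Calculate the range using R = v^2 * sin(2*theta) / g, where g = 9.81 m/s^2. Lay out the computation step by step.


sin(2 * 27) = sin(54) = 0.809017
v^2 = 32.56^2 = 1060.1536
R = 1060.1536 * 0.809017 / 9.81
= 87.429 m

87.429 m


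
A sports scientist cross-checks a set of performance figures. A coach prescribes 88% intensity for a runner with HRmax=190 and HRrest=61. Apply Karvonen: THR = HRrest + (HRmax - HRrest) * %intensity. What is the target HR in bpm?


Heart rate reserve = 190 - 61 = 129
Intensity fraction = 88 / 100 = 0.88
THR = 61 + 129 * 0.88 = 174.52 bpm

174.52 bpm


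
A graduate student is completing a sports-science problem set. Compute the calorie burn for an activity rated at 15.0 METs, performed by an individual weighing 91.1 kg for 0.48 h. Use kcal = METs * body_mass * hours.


Product of METs and mass = 15.0 * 91.1 = 1366.5
Total kcal = 1366.5 * 0.48 = 655.92 kcal

655.92 kcal


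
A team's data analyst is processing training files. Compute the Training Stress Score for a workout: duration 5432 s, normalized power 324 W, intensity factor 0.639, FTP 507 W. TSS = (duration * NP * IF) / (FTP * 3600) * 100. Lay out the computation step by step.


Product = 5432 * 324 * 0.639 = 1124619.552
Base = 507 * 3600 = 1825200
TSS = 1124619.552 / 1825200 * 100 = 61.62

61.62 TSS


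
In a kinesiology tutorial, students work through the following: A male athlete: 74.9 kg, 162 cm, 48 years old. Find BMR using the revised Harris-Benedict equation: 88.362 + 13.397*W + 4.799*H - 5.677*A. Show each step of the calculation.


Intercept = 88.362
Weight contribution = 13.397 * 74.9 = 1003.4353
Height contribution = 4.799 * 162 = 777.438
Age contribution = 5.677 * 48 = 272.496
BMR = 88.362 + 1003.4353 + 777.438 - 272.496
= 1596.74 kcal/day

1596.74 kcal/day


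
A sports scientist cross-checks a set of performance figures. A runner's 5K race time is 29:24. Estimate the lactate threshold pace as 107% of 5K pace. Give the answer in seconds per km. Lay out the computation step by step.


Total race time = 29*60 + 24 = 1764 seconds
5K pace = 1764 / 5 = 352.8 sec/km
LT pace = 352.8 * 1.07 = 377.5 sec/km

377.5 s/km


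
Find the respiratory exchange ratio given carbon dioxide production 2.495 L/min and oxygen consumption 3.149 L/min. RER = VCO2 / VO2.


VCO2 = 2.495 L/min
VO2 = 3.149 L/min
RER = 2.495 / 3.149 = 0.7923

0.7923


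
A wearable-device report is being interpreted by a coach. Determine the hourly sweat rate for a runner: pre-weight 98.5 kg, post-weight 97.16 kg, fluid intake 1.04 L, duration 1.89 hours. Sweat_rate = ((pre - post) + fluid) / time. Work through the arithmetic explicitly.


Mass lost = 98.5 - 97.16 = 1.34 kg
Add fluid consumed: 1.34 + 1.04 = 2.38 L total sweat
Sweat rate = 2.38 / 1.89 = 1.259 L/h

1.259 L/h


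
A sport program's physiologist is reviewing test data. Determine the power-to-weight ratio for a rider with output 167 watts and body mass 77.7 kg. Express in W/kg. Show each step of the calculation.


P/W = 167 / 77.7 = 2.149 W/kg

2.149 W/kg


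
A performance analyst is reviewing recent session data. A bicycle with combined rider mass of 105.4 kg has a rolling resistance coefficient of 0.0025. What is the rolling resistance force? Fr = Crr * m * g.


Fr = 0.0025 * 105.4 * 9.81
= 0.2635 * 9.81
= 2.585 N

2.585 N


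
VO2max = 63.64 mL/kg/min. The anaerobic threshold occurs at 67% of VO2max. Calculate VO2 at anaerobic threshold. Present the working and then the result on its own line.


AT fraction = 67 / 100 = 0.67
AT VO2 = 63.64 * 0.67
= 42.64 mL/kg/min

42.64 mL/kg/min


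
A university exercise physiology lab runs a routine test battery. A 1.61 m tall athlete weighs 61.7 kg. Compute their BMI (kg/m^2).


height^2 = 2.5921 m^2
BMI = 61.7 / 2.5921 = 23.8 kg/m^2

23.8 kg/m^2


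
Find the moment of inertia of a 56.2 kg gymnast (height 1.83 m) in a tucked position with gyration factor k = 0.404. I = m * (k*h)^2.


Radius of gyration = 0.404 * 1.83 = 0.73932 m
I = 56.2 * 0.73932^2
= 56.2 * 0.546594
= 30.719 kg*m^2

30.719 kg*m^2


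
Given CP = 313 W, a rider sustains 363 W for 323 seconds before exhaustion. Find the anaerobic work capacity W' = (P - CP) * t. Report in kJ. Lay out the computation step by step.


Excess power = 363 - 313 = 50 W
Work above CP = 50 * 323 = 16150 J
W' = 16.15 kJ

16.15 kJ


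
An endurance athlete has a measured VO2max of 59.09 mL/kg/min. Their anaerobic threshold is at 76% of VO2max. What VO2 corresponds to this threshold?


Anaerobic threshold VO2 = VO2max * 76%
= 59.09 * 0.76
= 44.91 mL/kg/min

44.91 mL/kg/min


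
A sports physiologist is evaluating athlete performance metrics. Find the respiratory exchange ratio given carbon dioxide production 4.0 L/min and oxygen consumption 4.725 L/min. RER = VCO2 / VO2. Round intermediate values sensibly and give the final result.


VCO2 = 4.0 L/min
VO2 = 4.725 L/min
RER = 4.0 / 4.725 = 0.8466

0.8466


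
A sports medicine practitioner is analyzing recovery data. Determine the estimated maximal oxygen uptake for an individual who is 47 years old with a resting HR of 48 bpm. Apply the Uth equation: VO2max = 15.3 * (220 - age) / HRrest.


HRmax = 220 - 47 = 173
VO2max = 15.3 * (173 / 48)
= 15.3 * 3.6042
= 55.14 mL/kg/min

55.14 mL/kg/min


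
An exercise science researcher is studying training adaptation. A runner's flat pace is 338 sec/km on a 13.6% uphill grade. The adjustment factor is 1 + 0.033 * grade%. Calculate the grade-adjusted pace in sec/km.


Factor = 1 + 0.033 * 13.6 = 1.4488
Adjusted pace = 338 * 1.4488
= 489.69 sec/km

489.69 s/km


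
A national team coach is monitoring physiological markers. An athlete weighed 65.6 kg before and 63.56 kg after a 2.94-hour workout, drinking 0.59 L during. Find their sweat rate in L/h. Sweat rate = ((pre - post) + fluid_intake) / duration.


Body mass change = 2.04 kg
Total sweat loss = 2.04 + 0.59 = 2.63 L
Rate = 2.63 / 2.94 = 0.895 L/h

0.895 L/h


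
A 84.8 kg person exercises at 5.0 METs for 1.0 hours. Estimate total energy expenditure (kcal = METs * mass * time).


Energy = METs * mass(kg) * time(h)
= 5.0 * 84.8 * 1.0
= 424.0 kcal

424.0 kcal


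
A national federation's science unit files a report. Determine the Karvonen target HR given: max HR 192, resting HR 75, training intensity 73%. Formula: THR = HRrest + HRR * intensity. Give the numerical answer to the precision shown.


HRR = HRmax - HRrest = 192 - 75 = 117
THR = 75 + 117 * 0.73
= 160.41 bpm

160.41 bpm


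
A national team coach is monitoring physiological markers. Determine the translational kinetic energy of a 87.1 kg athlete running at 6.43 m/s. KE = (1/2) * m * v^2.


KE = 0.5 * m * v^2
= 0.5 * 87.1 * 6.43^2
= 0.5 * 87.1 * 41.3449
= 1800.57 J

1800.57 J


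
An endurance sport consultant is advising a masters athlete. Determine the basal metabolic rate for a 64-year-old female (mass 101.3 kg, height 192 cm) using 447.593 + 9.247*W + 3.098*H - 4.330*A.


BMR = 447.593 + 9.247*101.3 + 3.098*192 - 4.330*64
= 1702.01 kcal/day

1702.01 kcal/day


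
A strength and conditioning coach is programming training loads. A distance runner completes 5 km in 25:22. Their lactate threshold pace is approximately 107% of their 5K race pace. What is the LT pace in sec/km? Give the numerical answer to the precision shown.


Convert to seconds: 25 min 22 s = 1522 s
Pace per km = 1522 / 5 = 304.4 s/km
LT pace = 304.4 * 1.07 = 325.71 s/km

325.71 s/km


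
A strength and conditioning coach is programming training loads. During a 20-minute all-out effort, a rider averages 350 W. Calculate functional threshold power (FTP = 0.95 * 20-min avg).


FTP = 0.95 * 350
= 332.5 W

332.5 W


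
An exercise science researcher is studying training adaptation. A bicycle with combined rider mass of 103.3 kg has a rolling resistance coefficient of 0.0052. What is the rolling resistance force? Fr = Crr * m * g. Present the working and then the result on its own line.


Fr = 0.0052 * 103.3 * 9.81
= 0.53716 * 9.81
= 5.27 N

5.27 N


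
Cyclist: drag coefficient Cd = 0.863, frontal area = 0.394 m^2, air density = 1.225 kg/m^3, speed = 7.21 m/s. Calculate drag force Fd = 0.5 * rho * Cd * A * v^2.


v^2 = 7.21^2 = 51.9841
Fd = 0.5 * 1.225 * 0.863 * 0.394 * 51.9841
= 10.826 N

10.826 N


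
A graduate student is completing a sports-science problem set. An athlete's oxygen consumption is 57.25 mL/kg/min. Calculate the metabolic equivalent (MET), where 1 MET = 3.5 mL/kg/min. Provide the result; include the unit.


MET = VO2 / 3.5
= 57.25 / 3.5
= 16.36 METs

16.36 METs


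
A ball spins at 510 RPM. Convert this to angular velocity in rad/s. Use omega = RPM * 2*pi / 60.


omega = 510 * 2 * pi / 60
= 510 * 6.28318531 / 60
= 3204.425 / 60
= 53.407 rad/s

53.407 rad/s


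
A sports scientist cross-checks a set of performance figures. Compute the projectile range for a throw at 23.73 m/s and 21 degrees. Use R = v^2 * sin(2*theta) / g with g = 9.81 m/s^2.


Two times the angle = 42 degrees
sin(42) = 0.669131
R = 563.1129 * 0.669131 / 9.81 = 38.409 m

38.409 m


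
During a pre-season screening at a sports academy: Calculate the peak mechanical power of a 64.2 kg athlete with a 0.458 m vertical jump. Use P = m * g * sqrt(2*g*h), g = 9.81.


First, sqrt(2gh) = sqrt(2 * 9.81 * 0.458)
= sqrt(8.98596) = 2.997659 m/s
Power = 64.2 * 9.81 * 2.997659 = 1887.93 W

1887.93 W


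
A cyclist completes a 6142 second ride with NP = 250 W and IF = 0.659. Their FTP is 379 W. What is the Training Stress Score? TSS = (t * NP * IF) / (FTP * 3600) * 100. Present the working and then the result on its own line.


t * NP * IF = 6142 * 250 * 0.659 = 1011894.5
FTP * 3600 = 1364400
TSS = (1011894.5 / 1364400) * 100 = 74.16

74.16 TSS


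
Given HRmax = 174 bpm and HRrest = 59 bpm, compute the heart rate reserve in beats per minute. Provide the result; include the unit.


Heart rate reserve = maximum HR minus resting HR
HRR = 174 - 59 = 115 bpm

115 bpm


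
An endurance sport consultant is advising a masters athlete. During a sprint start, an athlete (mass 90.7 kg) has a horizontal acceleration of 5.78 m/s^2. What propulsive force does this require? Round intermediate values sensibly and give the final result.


Propulsive force = mass * acceleration
= 90.7 kg * 5.78 m/s^2
= 524.25 N

524.25 N


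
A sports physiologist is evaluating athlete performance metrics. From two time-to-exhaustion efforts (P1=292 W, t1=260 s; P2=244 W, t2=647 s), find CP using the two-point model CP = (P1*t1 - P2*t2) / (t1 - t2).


Work in trial 1 = 75920 J
Work in trial 2 = 157868 J
Delta work = -81948 J
Delta time = -387 s
CP = -81948 / -387 = 211.75 W

211.75 W


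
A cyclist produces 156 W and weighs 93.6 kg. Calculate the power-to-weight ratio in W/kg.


P/W = power / mass
= 156 / 93.6
= 1.667 W/kg

1.667 W/kg


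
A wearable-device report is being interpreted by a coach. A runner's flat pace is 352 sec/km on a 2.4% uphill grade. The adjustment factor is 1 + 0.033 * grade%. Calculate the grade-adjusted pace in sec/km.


Factor = 1 + 0.033 * 2.4 = 1.0792
Adjusted pace = 352 * 1.0792
= 379.88 sec/km

379.88 s/km


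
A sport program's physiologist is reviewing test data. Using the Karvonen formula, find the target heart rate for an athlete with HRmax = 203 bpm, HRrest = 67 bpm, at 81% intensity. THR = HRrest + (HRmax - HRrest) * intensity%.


HRR = 203 - 67 = 136
THR = 67 + 136 * 0.81
= 67 + 110.16
= 177.16 bpm

177.16 bpm


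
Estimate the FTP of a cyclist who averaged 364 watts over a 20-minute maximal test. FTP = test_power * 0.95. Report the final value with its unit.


FTP = 364 * 0.95 = 345.8 W

345.8 W


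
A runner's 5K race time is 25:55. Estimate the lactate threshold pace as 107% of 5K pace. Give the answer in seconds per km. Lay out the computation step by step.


Total race time = 25*60 + 55 = 1555 seconds
5K pace = 1555 / 5 = 311.0 sec/km
LT pace = 311.0 * 1.07 = 332.77 sec/km

332.77 s/km


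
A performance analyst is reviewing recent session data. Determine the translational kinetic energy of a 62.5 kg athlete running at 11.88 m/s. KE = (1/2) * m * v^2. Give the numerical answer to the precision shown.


KE = 0.5 * m * v^2
= 0.5 * 62.5 * 11.88^2
= 0.5 * 62.5 * 141.1344
= 4410.45 J

4410.45 J


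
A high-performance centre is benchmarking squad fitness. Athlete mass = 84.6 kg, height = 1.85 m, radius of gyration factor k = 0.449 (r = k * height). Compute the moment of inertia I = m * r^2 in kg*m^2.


r = k * height = 0.449 * 1.85 = 0.83065 m
r^2 = 0.83065^2 = 0.689979
I = 84.6 * 0.689979 = 58.372 kg*m^2

58.372 kg*m^2


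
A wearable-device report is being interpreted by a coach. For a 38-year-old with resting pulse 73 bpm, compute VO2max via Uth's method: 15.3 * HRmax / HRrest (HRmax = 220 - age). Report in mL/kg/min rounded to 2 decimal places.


Step 1: HRmax = 220 - 38 = 182 bpm
Step 2: Ratio = 182 / 73 = 2.4932
Step 3: VO2max = 15.3 * 2.4932 = 38.15 mL/kg/min

38.15 mL/kg/min


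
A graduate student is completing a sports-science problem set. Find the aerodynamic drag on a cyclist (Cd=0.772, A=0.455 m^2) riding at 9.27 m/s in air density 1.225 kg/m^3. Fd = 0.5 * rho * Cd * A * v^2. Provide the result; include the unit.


Fd = 0.5 * 1.225 * 0.772 * 0.455 * 9.27^2
= 0.5 * 1.225 * 0.772 * 0.455 * 85.9329
= 18.488 N

18.488 N


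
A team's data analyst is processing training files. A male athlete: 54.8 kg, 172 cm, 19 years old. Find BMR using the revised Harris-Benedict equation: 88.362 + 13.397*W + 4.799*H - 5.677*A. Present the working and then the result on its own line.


Intercept = 88.362
Weight contribution = 13.397 * 54.8 = 734.1556
Height contribution = 4.799 * 172 = 825.428
Age contribution = 5.677 * 19 = 107.863
BMR = 88.362 + 734.1556 + 825.428 - 107.863
= 1540.08 kcal/day

1540.08 kcal/day


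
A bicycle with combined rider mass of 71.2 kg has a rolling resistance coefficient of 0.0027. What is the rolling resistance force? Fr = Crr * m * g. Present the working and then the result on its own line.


Fr = 0.0027 * 71.2 * 9.81
= 0.19224 * 9.81
= 1.886 N

1.886 N


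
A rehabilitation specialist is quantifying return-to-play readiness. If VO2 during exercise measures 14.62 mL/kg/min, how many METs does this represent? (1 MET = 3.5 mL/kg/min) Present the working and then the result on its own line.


METs = VO2 / 3.5 = 14.62 / 3.5 = 4.18

4.18 METs


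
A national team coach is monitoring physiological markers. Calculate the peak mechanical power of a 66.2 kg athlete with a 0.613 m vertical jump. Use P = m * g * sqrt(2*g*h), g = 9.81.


First, sqrt(2gh) = sqrt(2 * 9.81 * 0.613)
= sqrt(12.02706) = 3.468005 m/s
Power = 66.2 * 9.81 * 3.468005 = 2252.2 W

2252.2 W


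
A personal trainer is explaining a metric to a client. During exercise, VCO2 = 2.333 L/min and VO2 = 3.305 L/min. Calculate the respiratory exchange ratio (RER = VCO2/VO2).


RER = VCO2 / VO2
= 2.333 / 3.305
= 0.7059

0.7059


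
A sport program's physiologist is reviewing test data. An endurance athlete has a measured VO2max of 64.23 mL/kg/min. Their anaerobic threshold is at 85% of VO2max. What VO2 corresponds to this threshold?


Anaerobic threshold VO2 = VO2max * 85%
= 64.23 * 0.85
= 54.6 mL/kg/min

54.6 mL/kg/min


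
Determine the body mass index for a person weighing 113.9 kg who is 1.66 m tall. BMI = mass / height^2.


BMI = mass / height^2
= 113.9 / 1.66^2
= 113.9 / 2.7556
= 41.33 kg/m^2

41.33 kg/m^2


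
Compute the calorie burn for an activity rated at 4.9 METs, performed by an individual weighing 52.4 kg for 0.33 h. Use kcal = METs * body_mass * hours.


Product of METs and mass = 4.9 * 52.4 = 256.76
Total kcal = 256.76 * 0.33 = 84.73 kcal

84.73 kcal


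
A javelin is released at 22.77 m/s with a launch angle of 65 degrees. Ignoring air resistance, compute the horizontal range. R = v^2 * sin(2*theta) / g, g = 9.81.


Launch speed squared = 518.4729
sin(2 * 65 deg) = 0.766044
Range = 518.4729 * 0.766044 / 9.81
= 40.487 m

40.487 m
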